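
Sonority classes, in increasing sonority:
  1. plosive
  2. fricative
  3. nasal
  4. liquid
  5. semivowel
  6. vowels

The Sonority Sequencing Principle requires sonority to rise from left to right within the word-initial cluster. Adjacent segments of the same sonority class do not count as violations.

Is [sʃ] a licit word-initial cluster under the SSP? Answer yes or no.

/s/ is a fricative (sonority 2).
/ʃ/ is a fricative (sonority 2).
The profile 2-2 is non-decreasing (plateaus allowed), so the word-initial cluster satisfies the SSP.

yes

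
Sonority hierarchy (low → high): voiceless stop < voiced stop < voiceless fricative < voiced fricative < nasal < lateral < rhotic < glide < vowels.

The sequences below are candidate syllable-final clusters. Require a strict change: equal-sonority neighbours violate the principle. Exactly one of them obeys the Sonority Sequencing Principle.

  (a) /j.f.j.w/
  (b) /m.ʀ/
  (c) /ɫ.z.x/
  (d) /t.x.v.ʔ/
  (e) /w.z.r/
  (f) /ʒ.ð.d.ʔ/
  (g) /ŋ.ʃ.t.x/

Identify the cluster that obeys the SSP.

c

(a) sonority 8-3-8-8: ill-formed.
(b) sonority 5-7: ill-formed.
(c) sonority 6-4-3: well-formed.
(d) sonority 1-3-4-1: ill-formed.
(e) sonority 8-4-7: ill-formed.
(f) sonority 4-4-2-1: ill-formed.
(g) sonority 5-3-1-3: ill-formed.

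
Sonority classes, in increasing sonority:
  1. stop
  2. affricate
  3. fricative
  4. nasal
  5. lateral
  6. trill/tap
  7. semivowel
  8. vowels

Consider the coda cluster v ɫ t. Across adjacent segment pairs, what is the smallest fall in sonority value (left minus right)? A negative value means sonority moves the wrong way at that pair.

/v/ is a fricative (sonority 3).
/ɫ/ is a lateral (sonority 5).
/t/ is a stop (sonority 1).
/v/→/ɫ/: change -2.
/ɫ/→/t/: change +4.
Minimum = -2.

-2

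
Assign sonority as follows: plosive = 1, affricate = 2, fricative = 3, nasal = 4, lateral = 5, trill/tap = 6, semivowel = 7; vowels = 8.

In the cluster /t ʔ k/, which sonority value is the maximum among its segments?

1

/t/ is a plosive (sonority 1).
/ʔ/ is a plosive (sonority 1).
/k/ is a plosive (sonority 1).
The maximum is 1.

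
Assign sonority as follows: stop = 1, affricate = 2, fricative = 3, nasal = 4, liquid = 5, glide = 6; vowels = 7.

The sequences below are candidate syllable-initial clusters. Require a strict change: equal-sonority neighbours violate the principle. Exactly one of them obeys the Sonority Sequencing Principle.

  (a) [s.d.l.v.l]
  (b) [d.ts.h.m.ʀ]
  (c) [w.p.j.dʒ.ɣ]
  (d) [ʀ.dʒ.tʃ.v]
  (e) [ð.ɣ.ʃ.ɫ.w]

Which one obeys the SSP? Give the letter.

b

(a) sonority 3-1-5-3-5: ill-formed.
(b) sonority 1-2-3-4-5: well-formed.
(c) sonority 6-1-6-2-3: ill-formed.
(d) sonority 5-2-2-3: ill-formed.
(e) sonority 3-3-3-5-6: ill-formed.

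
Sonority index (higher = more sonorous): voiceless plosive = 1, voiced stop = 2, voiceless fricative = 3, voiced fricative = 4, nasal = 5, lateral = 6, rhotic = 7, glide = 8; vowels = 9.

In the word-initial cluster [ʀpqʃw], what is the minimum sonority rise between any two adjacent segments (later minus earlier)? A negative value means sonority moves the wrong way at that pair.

-6

/ʀ/ is a rhotic (sonority 7).
/p/ is a voiceless plosive (sonority 1).
/q/ is a voiceless plosive (sonority 1).
/ʃ/ is a voiceless fricative (sonority 3).
/w/ is a glide (sonority 8).
/ʀ/→/p/: change -6.
/p/→/q/: change +0.
/q/→/ʃ/: change +2.
/ʃ/→/w/: change +5.
Minimum = -6.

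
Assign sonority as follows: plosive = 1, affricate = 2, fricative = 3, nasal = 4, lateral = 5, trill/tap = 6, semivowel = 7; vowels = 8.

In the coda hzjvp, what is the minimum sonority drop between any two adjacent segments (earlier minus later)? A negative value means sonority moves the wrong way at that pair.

-4

/h/ is a fricative (sonority 3).
/z/ is a fricative (sonority 3).
/j/ is a semivowel (sonority 7).
/v/ is a fricative (sonority 3).
/p/ is a plosive (sonority 1).
/h/→/z/: change +0.
/z/→/j/: change -4.
/j/→/v/: change +4.
/v/→/p/: change +2.
Minimum = -4.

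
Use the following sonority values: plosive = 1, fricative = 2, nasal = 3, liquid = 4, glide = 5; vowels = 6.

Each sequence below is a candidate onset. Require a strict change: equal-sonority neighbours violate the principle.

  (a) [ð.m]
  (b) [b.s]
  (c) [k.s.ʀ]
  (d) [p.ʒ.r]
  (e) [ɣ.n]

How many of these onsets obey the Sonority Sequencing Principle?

(a) sonority 2-3: well-formed.
(b) sonority 1-2: well-formed.
(c) sonority 1-2-4: well-formed.
(d) sonority 1-2-4: well-formed.
(e) sonority 2-3: well-formed.

5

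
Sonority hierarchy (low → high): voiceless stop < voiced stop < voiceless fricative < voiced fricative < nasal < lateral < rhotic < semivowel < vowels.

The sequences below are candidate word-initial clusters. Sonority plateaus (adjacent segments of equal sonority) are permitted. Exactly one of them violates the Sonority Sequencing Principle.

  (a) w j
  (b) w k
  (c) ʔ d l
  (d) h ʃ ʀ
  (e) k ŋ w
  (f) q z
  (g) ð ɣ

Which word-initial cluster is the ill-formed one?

(a) sonority 8-8: well-formed.
(b) sonority 8-1: ill-formed.
(c) sonority 1-2-6: well-formed.
(d) sonority 3-3-7: well-formed.
(e) sonority 1-5-8: well-formed.
(f) sonority 1-4: well-formed.
(g) sonority 4-4: well-formed.

b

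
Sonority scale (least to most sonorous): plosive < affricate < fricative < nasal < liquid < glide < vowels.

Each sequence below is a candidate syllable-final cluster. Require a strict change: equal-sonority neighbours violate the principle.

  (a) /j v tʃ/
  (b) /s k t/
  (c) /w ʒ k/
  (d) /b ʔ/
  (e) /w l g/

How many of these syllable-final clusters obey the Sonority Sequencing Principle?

3

(a) sonority 6-3-2: well-formed.
(b) sonority 3-1-1: ill-formed.
(c) sonority 6-3-1: well-formed.
(d) sonority 1-1: ill-formed.
(e) sonority 6-5-1: well-formed.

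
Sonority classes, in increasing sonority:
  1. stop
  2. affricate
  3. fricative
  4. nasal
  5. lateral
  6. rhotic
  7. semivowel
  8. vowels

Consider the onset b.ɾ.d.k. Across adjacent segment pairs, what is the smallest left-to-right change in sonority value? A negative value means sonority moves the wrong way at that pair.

/b/: stop = 1.
/ɾ/: rhotic = 6.
/d/: stop = 1.
/k/: stop = 1.
/b/→/ɾ/: change +5.
/ɾ/→/d/: change -5.
/d/→/k/: change +0.
Minimum = -5.

-5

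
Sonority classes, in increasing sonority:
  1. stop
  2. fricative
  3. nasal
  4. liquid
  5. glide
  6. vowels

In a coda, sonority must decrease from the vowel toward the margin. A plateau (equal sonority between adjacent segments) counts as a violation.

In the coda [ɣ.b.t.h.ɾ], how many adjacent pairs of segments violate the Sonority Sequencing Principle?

/ɣ/ is a fricative (sonority 2).
/b/ is a stop (sonority 1).
/t/ is a stop (sonority 1).
/h/ is a fricative (sonority 2).
/ɾ/ is a liquid (sonority 4).
/ɣ/→/b/: 2→1 (falls) — ok.
/b/→/t/: 1→1 (plateau) — violation.
/t/→/h/: 1→2 (does not fall) — violation.
/h/→/ɾ/: 2→4 (does not fall) — violation.

3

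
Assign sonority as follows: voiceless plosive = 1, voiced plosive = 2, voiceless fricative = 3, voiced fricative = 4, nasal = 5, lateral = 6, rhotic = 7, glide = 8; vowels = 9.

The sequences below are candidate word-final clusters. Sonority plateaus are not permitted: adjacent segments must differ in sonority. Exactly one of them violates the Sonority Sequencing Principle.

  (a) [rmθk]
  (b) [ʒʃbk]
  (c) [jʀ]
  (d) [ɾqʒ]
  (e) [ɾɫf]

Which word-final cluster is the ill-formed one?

d

(a) sonority 7-5-3-1: well-formed.
(b) sonority 4-3-2-1: well-formed.
(c) sonority 8-7: well-formed.
(d) sonority 7-1-4: ill-formed.
(e) sonority 7-6-3: well-formed.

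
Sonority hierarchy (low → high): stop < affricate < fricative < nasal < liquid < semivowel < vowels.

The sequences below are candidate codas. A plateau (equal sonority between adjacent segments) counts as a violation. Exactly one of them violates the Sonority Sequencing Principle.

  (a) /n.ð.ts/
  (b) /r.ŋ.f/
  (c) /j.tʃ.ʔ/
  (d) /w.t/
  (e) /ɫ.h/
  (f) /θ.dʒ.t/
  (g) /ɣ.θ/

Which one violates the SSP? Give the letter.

(a) /n.ð.ts/: profile 4-3-2 — obeys.
(b) /r.ŋ.f/: profile 5-4-3 — obeys.
(c) /j.tʃ.ʔ/: profile 6-2-1 — obeys.
(d) /w.t/: profile 6-1 — obeys.
(e) /ɫ.h/: profile 5-3 — obeys.
(f) /θ.dʒ.t/: profile 3-2-1 — obeys.
(g) /ɣ.θ/: profile 3-3 — violates.

g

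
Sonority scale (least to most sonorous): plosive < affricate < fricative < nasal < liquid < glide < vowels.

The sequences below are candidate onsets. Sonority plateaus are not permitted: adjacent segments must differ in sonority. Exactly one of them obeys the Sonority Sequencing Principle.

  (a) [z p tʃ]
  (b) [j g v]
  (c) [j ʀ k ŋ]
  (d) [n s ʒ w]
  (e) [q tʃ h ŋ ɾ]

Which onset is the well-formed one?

e

(a) sonority 3-1-2: ill-formed.
(b) sonority 6-1-3: ill-formed.
(c) sonority 6-5-1-4: ill-formed.
(d) sonority 4-3-3-6: ill-formed.
(e) sonority 1-2-3-4-5: well-formed.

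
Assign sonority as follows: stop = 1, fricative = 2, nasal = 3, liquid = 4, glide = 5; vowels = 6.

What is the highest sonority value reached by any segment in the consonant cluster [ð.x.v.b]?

/ð/: fricative = 2.
/x/: fricative = 2.
/v/: fricative = 2.
/b/: stop = 1.
The maximum is 2.

2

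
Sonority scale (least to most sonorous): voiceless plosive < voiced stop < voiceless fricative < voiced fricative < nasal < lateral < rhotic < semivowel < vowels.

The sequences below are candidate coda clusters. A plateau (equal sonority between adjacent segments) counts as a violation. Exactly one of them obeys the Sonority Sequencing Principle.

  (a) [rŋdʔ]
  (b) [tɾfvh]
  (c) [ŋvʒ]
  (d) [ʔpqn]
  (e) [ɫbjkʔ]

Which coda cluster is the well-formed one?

(a) sonority 7-5-2-1: well-formed.
(b) sonority 1-7-3-4-3: ill-formed.
(c) sonority 5-4-4: ill-formed.
(d) sonority 1-1-1-5: ill-formed.
(e) sonority 6-2-8-1-1: ill-formed.

a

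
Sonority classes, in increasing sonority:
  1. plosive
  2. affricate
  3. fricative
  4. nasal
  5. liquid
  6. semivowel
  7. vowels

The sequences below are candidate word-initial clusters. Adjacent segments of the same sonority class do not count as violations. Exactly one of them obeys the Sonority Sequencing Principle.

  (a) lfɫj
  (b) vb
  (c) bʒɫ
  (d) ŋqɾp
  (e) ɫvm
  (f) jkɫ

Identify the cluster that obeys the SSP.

c

(a) 5-3-5-6 → violates
(b) 3-1 → violates
(c) 1-3-5 → obeys
(d) 4-1-5-1 → violates
(e) 5-3-4 → violates
(f) 6-1-5 → violates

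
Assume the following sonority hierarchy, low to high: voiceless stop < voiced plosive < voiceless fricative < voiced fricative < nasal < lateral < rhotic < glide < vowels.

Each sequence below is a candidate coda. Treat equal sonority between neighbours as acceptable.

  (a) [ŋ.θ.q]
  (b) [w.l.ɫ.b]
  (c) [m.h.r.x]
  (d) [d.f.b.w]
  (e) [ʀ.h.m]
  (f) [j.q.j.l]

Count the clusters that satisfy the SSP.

(a) 5-3-1 → obeys
(b) 8-6-6-2 → obeys
(c) 5-3-7-3 → violates
(d) 2-3-2-8 → violates
(e) 7-3-5 → violates
(f) 8-1-8-6 → violates

2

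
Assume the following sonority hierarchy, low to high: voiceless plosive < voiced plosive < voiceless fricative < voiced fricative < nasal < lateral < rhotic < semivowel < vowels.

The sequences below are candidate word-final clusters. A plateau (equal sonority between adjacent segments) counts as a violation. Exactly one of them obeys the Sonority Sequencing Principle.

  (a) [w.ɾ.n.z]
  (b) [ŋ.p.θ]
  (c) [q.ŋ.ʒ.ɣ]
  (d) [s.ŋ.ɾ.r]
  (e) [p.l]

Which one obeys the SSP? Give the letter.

a

(a) 8-7-5-4 → obeys
(b) 5-1-3 → violates
(c) 1-5-4-4 → violates
(d) 3-5-7-7 → violates
(e) 1-6 → violates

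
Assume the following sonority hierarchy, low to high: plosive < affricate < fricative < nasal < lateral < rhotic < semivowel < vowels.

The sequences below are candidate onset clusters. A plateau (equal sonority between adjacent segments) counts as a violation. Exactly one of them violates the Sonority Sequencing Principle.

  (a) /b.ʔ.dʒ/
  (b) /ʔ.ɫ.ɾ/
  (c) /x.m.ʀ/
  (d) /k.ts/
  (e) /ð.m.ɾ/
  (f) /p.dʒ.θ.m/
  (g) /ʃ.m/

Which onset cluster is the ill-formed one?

a

(a) 1-1-2 → violates
(b) 1-5-6 → obeys
(c) 3-4-6 → obeys
(d) 1-2 → obeys
(e) 3-4-6 → obeys
(f) 1-2-3-4 → obeys
(g) 3-4 → obeys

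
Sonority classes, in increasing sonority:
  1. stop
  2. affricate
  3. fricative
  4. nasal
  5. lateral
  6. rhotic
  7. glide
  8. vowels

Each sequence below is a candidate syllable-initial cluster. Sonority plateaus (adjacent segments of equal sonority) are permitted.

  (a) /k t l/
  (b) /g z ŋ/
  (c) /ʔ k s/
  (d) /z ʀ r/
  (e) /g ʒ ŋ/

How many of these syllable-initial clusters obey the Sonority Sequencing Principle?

5

(a) /k t l/: profile 1-1-5 — obeys.
(b) /g z ŋ/: profile 1-3-4 — obeys.
(c) /ʔ k s/: profile 1-1-3 — obeys.
(d) /z ʀ r/: profile 3-6-6 — obeys.
(e) /g ʒ ŋ/: profile 1-3-4 — obeys.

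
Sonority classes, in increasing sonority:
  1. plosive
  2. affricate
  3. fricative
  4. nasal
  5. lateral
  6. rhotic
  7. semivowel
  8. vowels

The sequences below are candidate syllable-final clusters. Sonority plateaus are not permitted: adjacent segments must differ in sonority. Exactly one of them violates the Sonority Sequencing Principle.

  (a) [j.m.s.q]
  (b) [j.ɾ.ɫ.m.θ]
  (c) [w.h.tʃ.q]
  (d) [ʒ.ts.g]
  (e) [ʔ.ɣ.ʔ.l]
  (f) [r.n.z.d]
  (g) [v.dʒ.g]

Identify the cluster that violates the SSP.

e

(a) 7-4-3-1 → obeys
(b) 7-6-5-4-3 → obeys
(c) 7-3-2-1 → obeys
(d) 3-2-1 → obeys
(e) 1-3-1-5 → violates
(f) 6-4-3-1 → obeys
(g) 3-2-1 → obeys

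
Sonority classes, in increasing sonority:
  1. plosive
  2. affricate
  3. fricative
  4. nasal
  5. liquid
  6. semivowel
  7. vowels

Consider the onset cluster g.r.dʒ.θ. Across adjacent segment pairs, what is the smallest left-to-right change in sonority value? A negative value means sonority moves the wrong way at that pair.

-3

/g/ is a plosive (sonority 1).
/r/ is a liquid (sonority 5).
/dʒ/ is an affricate (sonority 2).
/θ/ is a fricative (sonority 3).
/g/→/r/: change +4.
/r/→/dʒ/: change -3.
/dʒ/→/θ/: change +1.
Minimum = -3.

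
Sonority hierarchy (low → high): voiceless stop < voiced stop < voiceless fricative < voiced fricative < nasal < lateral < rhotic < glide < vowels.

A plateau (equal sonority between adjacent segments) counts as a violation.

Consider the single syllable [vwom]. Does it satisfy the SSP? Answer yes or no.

yes

Onset: /v/ is a voiced fricative (sonority 4), /w/ is a glide (sonority 8); then the nucleus /o/ (sonority 9).
Onset profile 4-8-9 — rises to the nucleus.
Coda: /m/ is a nasal (sonority 5).
Coda profile 9-5 — falls from the nucleus.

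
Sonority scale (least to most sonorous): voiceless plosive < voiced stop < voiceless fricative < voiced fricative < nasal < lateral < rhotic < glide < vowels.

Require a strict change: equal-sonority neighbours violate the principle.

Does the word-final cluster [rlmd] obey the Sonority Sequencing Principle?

yes

/r/ is a rhotic (sonority 7).
/l/ is a lateral (sonority 6).
/m/ is a nasal (sonority 5).
/d/ is a voiced stop (sonority 2).
The profile 7-6-5-2 strictly falls, so the word-final cluster satisfies the SSP.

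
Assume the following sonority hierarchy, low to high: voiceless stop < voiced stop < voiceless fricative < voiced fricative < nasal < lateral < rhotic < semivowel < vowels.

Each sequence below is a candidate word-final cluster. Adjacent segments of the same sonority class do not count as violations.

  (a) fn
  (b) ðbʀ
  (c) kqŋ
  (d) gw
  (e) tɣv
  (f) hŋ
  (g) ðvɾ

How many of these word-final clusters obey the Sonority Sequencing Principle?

(a) fn: profile 3-5 — violates.
(b) ðbʀ: profile 4-2-7 — violates.
(c) kqŋ: profile 1-1-5 — violates.
(d) gw: profile 2-8 — violates.
(e) tɣv: profile 1-4-4 — violates.
(f) hŋ: profile 3-5 — violates.
(g) ðvɾ: profile 4-4-7 — violates.

0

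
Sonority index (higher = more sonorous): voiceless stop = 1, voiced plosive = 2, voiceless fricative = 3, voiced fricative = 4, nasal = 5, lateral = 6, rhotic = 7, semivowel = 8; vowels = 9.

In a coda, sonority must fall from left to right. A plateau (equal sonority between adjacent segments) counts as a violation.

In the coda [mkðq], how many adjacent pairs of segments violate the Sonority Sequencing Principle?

1

/m/ — nasal, sonority 5.
/k/ — voiceless stop, sonority 1.
/ð/ — voiced fricative, sonority 4.
/q/ — voiceless stop, sonority 1.
/m/→/k/: 5→1 (falls) — ok.
/k/→/ð/: 1→4 (does not fall) — violation.
/ð/→/q/: 4→1 (falls) — ok.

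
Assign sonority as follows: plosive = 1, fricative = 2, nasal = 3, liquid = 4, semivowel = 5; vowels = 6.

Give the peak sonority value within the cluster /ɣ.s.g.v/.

2

/ɣ/ — fricative, sonority 2.
/s/ — fricative, sonority 2.
/g/ — plosive, sonority 1.
/v/ — fricative, sonority 2.
The maximum is 2.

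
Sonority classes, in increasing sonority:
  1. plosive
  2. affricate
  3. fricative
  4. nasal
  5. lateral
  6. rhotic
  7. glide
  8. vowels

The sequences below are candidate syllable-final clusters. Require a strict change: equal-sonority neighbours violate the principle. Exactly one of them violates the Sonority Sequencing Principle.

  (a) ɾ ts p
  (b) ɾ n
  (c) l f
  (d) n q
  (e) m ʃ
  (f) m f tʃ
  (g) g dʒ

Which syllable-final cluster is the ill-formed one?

(a) 6-2-1 → obeys
(b) 6-4 → obeys
(c) 5-3 → obeys
(d) 4-1 → obeys
(e) 4-3 → obeys
(f) 4-3-2 → obeys
(g) 1-2 → violates

g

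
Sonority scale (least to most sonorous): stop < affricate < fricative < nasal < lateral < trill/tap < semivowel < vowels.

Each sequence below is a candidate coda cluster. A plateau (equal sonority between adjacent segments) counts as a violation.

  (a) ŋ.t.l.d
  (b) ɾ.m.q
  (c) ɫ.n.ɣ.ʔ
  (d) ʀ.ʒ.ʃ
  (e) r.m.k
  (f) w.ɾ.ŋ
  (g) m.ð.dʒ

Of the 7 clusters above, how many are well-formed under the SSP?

(a) ŋ.t.l.d: profile 4-1-5-1 — violates.
(b) ɾ.m.q: profile 6-4-1 — obeys.
(c) ɫ.n.ɣ.ʔ: profile 5-4-3-1 — obeys.
(d) ʀ.ʒ.ʃ: profile 6-3-3 — violates.
(e) r.m.k: profile 6-4-1 — obeys.
(f) w.ɾ.ŋ: profile 7-6-4 — obeys.
(g) m.ð.dʒ: profile 4-3-2 — obeys.

5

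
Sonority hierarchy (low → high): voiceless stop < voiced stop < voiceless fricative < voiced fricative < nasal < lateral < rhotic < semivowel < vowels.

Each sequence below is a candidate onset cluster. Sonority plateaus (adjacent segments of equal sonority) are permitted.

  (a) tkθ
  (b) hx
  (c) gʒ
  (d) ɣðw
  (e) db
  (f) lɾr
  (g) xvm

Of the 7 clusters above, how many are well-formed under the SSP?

(a) sonority 1-1-3: well-formed.
(b) sonority 3-3: well-formed.
(c) sonority 2-4: well-formed.
(d) sonority 4-4-8: well-formed.
(e) sonority 2-2: well-formed.
(f) sonority 6-7-7: well-formed.
(g) sonority 3-4-5: well-formed.

7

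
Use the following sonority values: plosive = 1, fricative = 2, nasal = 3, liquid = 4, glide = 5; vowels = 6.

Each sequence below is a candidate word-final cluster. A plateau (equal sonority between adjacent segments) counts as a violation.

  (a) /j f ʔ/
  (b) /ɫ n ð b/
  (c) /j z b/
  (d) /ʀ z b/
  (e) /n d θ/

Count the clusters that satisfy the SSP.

(a) 5-2-1 → obeys
(b) 4-3-2-1 → obeys
(c) 5-2-1 → obeys
(d) 4-2-1 → obeys
(e) 3-1-2 → violates

4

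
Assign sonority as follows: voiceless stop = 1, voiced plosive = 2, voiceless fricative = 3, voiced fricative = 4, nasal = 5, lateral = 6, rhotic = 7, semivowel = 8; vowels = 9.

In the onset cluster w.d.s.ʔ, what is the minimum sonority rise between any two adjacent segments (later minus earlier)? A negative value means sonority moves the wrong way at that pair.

-6

/w/ — semivowel, sonority 8.
/d/ — voiced plosive, sonority 2.
/s/ — voiceless fricative, sonority 3.
/ʔ/ — voiceless stop, sonority 1.
/w/→/d/: change -6.
/d/→/s/: change +1.
/s/→/ʔ/: change -2.
Minimum = -6.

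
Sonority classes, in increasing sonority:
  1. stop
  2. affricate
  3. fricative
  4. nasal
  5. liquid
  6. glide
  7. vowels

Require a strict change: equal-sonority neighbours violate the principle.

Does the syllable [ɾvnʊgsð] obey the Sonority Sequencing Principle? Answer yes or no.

Onset: /ɾ/ is a liquid (sonority 5), /v/ is a fricative (sonority 3), /n/ is a nasal (sonority 4); then the nucleus /ʊ/ (sonority 7).
Onset profile 5-3-4-7 — does not strictly rise throughout.
Coda: /g/ is a stop (sonority 1), /s/ is a fricative (sonority 3), /ð/ is a fricative (sonority 3).
Coda profile 7-1-3-3 — does not strictly fall throughout.

no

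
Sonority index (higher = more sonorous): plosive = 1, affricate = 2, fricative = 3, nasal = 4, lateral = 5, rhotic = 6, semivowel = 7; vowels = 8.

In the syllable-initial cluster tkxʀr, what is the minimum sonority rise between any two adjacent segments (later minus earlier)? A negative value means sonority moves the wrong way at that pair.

/t/: plosive = 1.
/k/: plosive = 1.
/x/: fricative = 3.
/ʀ/: rhotic = 6.
/r/: rhotic = 6.
/t/→/k/: change +0.
/k/→/x/: change +2.
/x/→/ʀ/: change +3.
/ʀ/→/r/: change +0.
Minimum = 0.

0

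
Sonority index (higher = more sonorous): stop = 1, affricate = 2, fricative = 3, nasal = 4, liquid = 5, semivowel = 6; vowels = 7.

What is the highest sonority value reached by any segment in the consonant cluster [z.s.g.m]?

4

/z/ — fricative, sonority 3.
/s/ — fricative, sonority 3.
/g/ — stop, sonority 1.
/m/ — nasal, sonority 4.
The maximum is 4.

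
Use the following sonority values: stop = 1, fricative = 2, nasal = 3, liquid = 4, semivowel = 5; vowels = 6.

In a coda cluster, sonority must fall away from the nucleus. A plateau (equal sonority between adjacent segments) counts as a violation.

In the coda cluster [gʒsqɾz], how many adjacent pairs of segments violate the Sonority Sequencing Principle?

/g/ — stop, sonority 1.
/ʒ/ — fricative, sonority 2.
/s/ — fricative, sonority 2.
/q/ — stop, sonority 1.
/ɾ/ — liquid, sonority 4.
/z/ — fricative, sonority 2.
/g/→/ʒ/: 1→2 (does not fall) — violation.
/ʒ/→/s/: 2→2 (plateau) — violation.
/s/→/q/: 2→1 (falls) — ok.
/q/→/ɾ/: 1→4 (does not fall) — violation.
/ɾ/→/z/: 4→2 (falls) — ok.

3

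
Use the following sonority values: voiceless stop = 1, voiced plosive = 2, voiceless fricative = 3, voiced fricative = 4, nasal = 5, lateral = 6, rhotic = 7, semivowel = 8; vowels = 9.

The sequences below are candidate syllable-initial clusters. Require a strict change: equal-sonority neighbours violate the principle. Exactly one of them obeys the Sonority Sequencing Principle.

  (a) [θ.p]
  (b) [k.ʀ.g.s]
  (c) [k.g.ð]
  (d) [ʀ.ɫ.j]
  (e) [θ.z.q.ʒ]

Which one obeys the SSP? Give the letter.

(a) [θ.p]: profile 3-1 — violates.
(b) [k.ʀ.g.s]: profile 1-7-2-3 — violates.
(c) [k.g.ð]: profile 1-2-4 — obeys.
(d) [ʀ.ɫ.j]: profile 7-6-8 — violates.
(e) [θ.z.q.ʒ]: profile 3-4-1-4 — violates.

c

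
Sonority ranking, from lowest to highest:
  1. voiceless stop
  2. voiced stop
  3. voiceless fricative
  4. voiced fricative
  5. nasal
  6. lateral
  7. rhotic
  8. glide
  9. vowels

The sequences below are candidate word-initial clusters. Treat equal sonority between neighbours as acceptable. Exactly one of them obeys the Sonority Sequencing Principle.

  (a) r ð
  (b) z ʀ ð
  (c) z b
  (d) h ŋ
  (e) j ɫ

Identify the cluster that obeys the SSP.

d

(a) 7-4 → violates
(b) 4-7-4 → violates
(c) 4-2 → violates
(d) 3-5 → obeys
(e) 8-6 → violates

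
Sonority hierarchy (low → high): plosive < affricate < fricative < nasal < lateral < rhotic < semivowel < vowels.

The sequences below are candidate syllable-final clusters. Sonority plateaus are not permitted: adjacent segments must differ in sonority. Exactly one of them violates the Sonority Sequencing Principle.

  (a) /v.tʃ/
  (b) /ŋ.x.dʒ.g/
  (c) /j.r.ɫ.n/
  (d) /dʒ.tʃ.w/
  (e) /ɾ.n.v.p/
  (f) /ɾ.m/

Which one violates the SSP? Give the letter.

(a) sonority 3-2: well-formed.
(b) sonority 4-3-2-1: well-formed.
(c) sonority 7-6-5-4: well-formed.
(d) sonority 2-2-7: ill-formed.
(e) sonority 6-4-3-1: well-formed.
(f) sonority 6-4: well-formed.

d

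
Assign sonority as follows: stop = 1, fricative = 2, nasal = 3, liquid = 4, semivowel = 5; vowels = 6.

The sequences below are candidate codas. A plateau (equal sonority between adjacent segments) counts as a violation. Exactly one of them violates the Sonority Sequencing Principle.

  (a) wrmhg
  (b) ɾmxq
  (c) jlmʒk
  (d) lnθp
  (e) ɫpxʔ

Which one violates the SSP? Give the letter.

(a) sonority 5-4-3-2-1: well-formed.
(b) sonority 4-3-2-1: well-formed.
(c) sonority 5-4-3-2-1: well-formed.
(d) sonority 4-3-2-1: well-formed.
(e) sonority 4-1-2-1: ill-formed.

e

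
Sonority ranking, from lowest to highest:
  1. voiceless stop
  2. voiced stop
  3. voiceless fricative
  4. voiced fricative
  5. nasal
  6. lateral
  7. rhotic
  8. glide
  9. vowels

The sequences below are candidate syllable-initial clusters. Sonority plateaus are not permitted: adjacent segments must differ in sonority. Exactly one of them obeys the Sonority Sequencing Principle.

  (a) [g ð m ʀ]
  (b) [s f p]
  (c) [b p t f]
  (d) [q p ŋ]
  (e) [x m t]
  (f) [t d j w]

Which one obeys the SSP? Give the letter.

(a) [g ð m ʀ]: profile 2-4-5-7 — obeys.
(b) [s f p]: profile 3-3-1 — violates.
(c) [b p t f]: profile 2-1-1-3 — violates.
(d) [q p ŋ]: profile 1-1-5 — violates.
(e) [x m t]: profile 3-5-1 — violates.
(f) [t d j w]: profile 1-2-8-8 — violates.

a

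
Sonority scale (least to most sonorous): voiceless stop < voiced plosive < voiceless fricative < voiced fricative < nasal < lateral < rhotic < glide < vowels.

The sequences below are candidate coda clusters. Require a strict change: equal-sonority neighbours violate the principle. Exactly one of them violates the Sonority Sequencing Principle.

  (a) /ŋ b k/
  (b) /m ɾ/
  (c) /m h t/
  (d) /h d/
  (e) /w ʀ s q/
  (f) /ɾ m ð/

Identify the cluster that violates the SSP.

b

(a) sonority 5-2-1: well-formed.
(b) sonority 5-7: ill-formed.
(c) sonority 5-3-1: well-formed.
(d) sonority 3-2: well-formed.
(e) sonority 8-7-3-1: well-formed.
(f) sonority 7-5-4: well-formed.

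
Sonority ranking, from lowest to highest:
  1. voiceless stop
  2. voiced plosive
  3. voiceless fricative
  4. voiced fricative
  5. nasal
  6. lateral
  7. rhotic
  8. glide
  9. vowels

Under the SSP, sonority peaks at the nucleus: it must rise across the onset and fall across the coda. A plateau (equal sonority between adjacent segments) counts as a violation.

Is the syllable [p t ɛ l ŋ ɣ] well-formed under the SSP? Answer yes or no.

Onset: /p/ is a voiceless stop (sonority 1), /t/ is a voiceless stop (sonority 1); then the nucleus /ɛ/ (sonority 9).
Onset profile 1-1-9 — does not strictly rise throughout.
Coda: /l/ is a lateral (sonority 6), /ŋ/ is a nasal (sonority 5), /ɣ/ is a voiced fricative (sonority 4).
Coda profile 9-6-5-4 — falls from the nucleus.

no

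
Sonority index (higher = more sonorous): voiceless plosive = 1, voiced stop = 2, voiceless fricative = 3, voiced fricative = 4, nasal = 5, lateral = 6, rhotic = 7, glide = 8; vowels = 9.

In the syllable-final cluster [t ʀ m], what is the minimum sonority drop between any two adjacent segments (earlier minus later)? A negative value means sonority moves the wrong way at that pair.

-6

/t/ is a voiceless plosive (sonority 1).
/ʀ/ is a rhotic (sonority 7).
/m/ is a nasal (sonority 5).
/t/→/ʀ/: change -6.
/ʀ/→/m/: change +2.
Minimum = -6.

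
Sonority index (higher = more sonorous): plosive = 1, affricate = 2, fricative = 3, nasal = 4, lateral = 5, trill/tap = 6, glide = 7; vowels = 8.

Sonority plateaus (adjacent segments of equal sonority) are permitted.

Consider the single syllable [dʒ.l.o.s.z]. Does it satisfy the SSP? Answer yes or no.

yes

Onset: /dʒ/ is an affricate (sonority 2), /l/ is a lateral (sonority 5); then the nucleus /o/ (sonority 8).
Onset profile 2-5-8 — rises to the nucleus.
Coda: /s/ is a fricative (sonority 3), /z/ is a fricative (sonority 3).
Coda profile 8-3-3 — falls from the nucleus.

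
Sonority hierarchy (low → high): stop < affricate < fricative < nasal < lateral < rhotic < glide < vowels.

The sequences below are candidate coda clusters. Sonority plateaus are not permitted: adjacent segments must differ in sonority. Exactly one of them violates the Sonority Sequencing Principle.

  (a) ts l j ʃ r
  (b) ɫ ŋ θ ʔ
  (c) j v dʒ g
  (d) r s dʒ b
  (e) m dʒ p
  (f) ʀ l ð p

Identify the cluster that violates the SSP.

(a) ts l j ʃ r: profile 2-5-7-3-6 — violates.
(b) ɫ ŋ θ ʔ: profile 5-4-3-1 — obeys.
(c) j v dʒ g: profile 7-3-2-1 — obeys.
(d) r s dʒ b: profile 6-3-2-1 — obeys.
(e) m dʒ p: profile 4-2-1 — obeys.
(f) ʀ l ð p: profile 6-5-3-1 — obeys.

a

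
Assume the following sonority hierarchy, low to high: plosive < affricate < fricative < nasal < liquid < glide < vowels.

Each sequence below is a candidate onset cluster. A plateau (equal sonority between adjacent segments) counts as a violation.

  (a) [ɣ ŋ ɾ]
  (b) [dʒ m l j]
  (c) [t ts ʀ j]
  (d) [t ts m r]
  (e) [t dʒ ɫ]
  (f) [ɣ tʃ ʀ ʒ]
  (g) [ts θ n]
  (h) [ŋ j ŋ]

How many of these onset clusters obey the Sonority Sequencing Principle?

6

(a) sonority 3-4-5: well-formed.
(b) sonority 2-4-5-6: well-formed.
(c) sonority 1-2-5-6: well-formed.
(d) sonority 1-2-4-5: well-formed.
(e) sonority 1-2-5: well-formed.
(f) sonority 3-2-5-3: ill-formed.
(g) sonority 2-3-4: well-formed.
(h) sonority 4-6-4: ill-formed.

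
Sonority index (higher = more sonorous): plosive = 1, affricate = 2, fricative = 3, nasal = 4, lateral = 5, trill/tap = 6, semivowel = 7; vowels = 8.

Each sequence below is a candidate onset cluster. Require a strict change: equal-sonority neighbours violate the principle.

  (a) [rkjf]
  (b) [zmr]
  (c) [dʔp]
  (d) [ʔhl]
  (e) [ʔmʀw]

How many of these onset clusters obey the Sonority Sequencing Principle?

3

(a) 6-1-7-3 → violates
(b) 3-4-6 → obeys
(c) 1-1-1 → violates
(d) 1-3-5 → obeys
(e) 1-4-6-7 → obeys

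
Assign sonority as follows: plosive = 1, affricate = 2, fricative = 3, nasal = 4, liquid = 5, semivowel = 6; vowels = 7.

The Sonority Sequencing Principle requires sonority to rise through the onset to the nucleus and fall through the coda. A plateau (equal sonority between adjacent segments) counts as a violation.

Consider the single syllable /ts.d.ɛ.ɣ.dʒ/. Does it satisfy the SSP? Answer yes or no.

no

Onset: /ts/ is an affricate (sonority 2), /d/ is a plosive (sonority 1); then the nucleus /ɛ/ (sonority 7).
Onset profile 2-1-7 — does not strictly rise throughout.
Coda: /ɣ/ is a fricative (sonority 3), /dʒ/ is an affricate (sonority 2).
Coda profile 7-3-2 — falls from the nucleus.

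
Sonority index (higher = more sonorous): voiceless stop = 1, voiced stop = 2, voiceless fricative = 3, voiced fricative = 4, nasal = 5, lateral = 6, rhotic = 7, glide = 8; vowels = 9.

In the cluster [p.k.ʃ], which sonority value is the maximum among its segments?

/p/: voiceless stop = 1.
/k/: voiceless stop = 1.
/ʃ/: voiceless fricative = 3.
The maximum is 3.

3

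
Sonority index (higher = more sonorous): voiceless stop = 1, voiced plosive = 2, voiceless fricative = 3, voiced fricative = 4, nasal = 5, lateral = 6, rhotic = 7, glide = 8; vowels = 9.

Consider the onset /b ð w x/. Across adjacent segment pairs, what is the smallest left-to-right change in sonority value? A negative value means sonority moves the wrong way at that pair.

-5

/b/: voiced plosive = 2.
/ð/: voiced fricative = 4.
/w/: glide = 8.
/x/: voiceless fricative = 3.
/b/→/ð/: change +2.
/ð/→/w/: change +4.
/w/→/x/: change -5.
Minimum = -5.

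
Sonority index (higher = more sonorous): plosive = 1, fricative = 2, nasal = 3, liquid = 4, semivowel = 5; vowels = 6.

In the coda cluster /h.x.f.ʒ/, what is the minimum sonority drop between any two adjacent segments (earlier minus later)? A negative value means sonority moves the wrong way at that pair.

0

/h/ is a fricative (sonority 2).
/x/ is a fricative (sonority 2).
/f/ is a fricative (sonority 2).
/ʒ/ is a fricative (sonority 2).
/h/→/x/: change +0.
/x/→/f/: change +0.
/f/→/ʒ/: change +0.
Minimum = 0.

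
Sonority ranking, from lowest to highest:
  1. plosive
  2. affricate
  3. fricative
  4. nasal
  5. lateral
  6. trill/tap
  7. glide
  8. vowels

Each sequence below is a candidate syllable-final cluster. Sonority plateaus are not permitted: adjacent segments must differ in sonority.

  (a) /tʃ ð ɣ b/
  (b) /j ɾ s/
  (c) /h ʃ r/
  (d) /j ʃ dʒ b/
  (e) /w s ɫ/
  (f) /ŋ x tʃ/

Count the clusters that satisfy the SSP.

(a) /tʃ ð ɣ b/: profile 2-3-3-1 — violates.
(b) /j ɾ s/: profile 7-6-3 — obeys.
(c) /h ʃ r/: profile 3-3-6 — violates.
(d) /j ʃ dʒ b/: profile 7-3-2-1 — obeys.
(e) /w s ɫ/: profile 7-3-5 — violates.
(f) /ŋ x tʃ/: profile 4-3-2 — obeys.

3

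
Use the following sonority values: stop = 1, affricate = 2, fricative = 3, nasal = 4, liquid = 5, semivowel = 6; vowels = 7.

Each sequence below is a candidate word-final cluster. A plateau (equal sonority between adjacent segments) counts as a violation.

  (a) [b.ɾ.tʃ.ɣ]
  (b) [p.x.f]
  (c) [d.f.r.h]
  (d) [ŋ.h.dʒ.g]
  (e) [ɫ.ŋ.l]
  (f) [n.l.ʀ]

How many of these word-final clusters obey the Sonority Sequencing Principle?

(a) [b.ɾ.tʃ.ɣ]: profile 1-5-2-3 — violates.
(b) [p.x.f]: profile 1-3-3 — violates.
(c) [d.f.r.h]: profile 1-3-5-3 — violates.
(d) [ŋ.h.dʒ.g]: profile 4-3-2-1 — obeys.
(e) [ɫ.ŋ.l]: profile 5-4-5 — violates.
(f) [n.l.ʀ]: profile 4-5-5 — violates.

1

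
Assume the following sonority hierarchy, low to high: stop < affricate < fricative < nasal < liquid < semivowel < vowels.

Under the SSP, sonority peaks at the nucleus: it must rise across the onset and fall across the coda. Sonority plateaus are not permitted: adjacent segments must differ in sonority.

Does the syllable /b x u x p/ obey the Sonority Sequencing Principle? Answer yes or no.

Onset: /b/ is a stop (sonority 1), /x/ is a fricative (sonority 3); then the nucleus /u/ (sonority 7).
Onset profile 1-3-7 — rises to the nucleus.
Coda: /x/ is a fricative (sonority 3), /p/ is a stop (sonority 1).
Coda profile 7-3-1 — falls from the nucleus.

yes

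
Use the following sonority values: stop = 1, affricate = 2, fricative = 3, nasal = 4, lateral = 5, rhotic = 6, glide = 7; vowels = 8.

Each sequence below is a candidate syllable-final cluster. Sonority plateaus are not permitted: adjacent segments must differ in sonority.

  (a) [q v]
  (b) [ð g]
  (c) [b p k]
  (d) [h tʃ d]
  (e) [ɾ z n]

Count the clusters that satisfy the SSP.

2

(a) 1-3 → violates
(b) 3-1 → obeys
(c) 1-1-1 → violates
(d) 3-2-1 → obeys
(e) 6-3-4 → violates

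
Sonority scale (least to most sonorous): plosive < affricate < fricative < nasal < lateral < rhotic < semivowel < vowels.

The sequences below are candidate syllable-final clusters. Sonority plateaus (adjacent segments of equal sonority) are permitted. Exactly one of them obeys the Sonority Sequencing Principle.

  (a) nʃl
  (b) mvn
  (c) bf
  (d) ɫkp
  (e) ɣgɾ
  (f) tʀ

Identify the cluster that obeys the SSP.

(a) nʃl: profile 4-3-5 — violates.
(b) mvn: profile 4-3-4 — violates.
(c) bf: profile 1-3 — violates.
(d) ɫkp: profile 5-1-1 — obeys.
(e) ɣgɾ: profile 3-1-6 — violates.
(f) tʀ: profile 1-6 — violates.

d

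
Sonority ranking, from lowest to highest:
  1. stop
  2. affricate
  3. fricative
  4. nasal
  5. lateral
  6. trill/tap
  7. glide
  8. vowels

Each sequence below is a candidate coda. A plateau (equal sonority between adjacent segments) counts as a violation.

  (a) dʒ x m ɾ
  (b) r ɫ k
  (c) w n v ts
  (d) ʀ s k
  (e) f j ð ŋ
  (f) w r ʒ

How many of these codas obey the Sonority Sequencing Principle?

4

(a) 2-3-4-6 → violates
(b) 6-5-1 → obeys
(c) 7-4-3-2 → obeys
(d) 6-3-1 → obeys
(e) 3-7-3-4 → violates
(f) 7-6-3 → obeys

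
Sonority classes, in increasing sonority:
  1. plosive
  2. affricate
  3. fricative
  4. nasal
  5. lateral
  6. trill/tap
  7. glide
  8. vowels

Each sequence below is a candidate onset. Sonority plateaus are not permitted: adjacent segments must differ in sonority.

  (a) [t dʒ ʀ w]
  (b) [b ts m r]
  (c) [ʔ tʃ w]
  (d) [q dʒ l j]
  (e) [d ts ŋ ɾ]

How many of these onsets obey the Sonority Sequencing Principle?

5

(a) 1-2-6-7 → obeys
(b) 1-2-4-6 → obeys
(c) 1-2-7 → obeys
(d) 1-2-5-7 → obeys
(e) 1-2-4-6 → obeys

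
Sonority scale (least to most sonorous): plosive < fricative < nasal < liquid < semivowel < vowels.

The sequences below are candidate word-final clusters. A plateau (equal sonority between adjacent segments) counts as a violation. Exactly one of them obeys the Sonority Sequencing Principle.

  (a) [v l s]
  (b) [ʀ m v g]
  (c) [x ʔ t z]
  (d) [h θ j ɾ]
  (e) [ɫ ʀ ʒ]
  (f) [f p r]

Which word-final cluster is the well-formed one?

b

(a) 2-4-2 → violates
(b) 4-3-2-1 → obeys
(c) 2-1-1-2 → violates
(d) 2-2-5-4 → violates
(e) 4-4-2 → violates
(f) 2-1-4 → violates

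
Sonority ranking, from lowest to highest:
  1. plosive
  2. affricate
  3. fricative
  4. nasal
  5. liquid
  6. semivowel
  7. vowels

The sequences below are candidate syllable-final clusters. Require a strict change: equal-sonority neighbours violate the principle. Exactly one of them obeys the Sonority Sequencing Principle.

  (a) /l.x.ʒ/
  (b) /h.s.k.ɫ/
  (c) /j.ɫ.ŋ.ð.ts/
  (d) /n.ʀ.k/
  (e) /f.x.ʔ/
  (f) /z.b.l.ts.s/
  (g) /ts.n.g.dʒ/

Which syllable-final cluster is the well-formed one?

(a) 5-3-3 → violates
(b) 3-3-1-5 → violates
(c) 6-5-4-3-2 → obeys
(d) 4-5-1 → violates
(e) 3-3-1 → violates
(f) 3-1-5-2-3 → violates
(g) 2-4-1-2 → violates

c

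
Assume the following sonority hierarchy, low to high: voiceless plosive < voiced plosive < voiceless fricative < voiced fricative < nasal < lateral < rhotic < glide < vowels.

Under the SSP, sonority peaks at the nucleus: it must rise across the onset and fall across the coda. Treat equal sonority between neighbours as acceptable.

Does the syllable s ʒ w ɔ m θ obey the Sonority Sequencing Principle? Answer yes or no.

yes

Onset: /s/ is a voiceless fricative (sonority 3), /ʒ/ is a voiced fricative (sonority 4), /w/ is a glide (sonority 8); then the nucleus /ɔ/ (sonority 9).
Onset profile 3-4-8-9 — rises to the nucleus.
Coda: /m/ is a nasal (sonority 5), /θ/ is a voiceless fricative (sonority 3).
Coda profile 9-5-3 — falls from the nucleus.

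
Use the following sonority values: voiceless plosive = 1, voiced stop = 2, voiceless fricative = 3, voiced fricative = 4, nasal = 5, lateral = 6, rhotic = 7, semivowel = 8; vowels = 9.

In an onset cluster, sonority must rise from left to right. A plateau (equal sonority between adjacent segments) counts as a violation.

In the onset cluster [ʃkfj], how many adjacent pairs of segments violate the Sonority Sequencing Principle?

1

/ʃ/: voiceless fricative = 3.
/k/: voiceless plosive = 1.
/f/: voiceless fricative = 3.
/j/: semivowel = 8.
/ʃ/→/k/: 3→1 (does not rise) — violation.
/k/→/f/: 1→3 (rises) — ok.
/f/→/j/: 3→8 (rises) — ok.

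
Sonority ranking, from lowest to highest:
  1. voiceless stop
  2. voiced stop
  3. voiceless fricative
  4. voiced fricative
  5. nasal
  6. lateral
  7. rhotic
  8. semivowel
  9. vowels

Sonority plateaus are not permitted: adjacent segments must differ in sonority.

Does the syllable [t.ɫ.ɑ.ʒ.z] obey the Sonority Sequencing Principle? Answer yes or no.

Onset: /t/ is a voiceless stop (sonority 1), /ɫ/ is a lateral (sonority 6); then the nucleus /ɑ/ (sonority 9).
Onset profile 1-6-9 — rises to the nucleus.
Coda: /ʒ/ is a voiced fricative (sonority 4), /z/ is a voiced fricative (sonority 4).
Coda profile 9-4-4 — does not strictly fall throughout.

no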